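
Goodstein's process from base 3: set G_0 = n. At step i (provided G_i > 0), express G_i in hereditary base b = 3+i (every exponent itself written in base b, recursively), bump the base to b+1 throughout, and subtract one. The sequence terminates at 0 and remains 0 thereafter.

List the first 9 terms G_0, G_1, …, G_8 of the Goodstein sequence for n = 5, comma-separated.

[0] 5 ≡ 3 + 2 (base 3). Lift 4: 6. −1: 5.
[1] 5 ≡ 4 + 1 (base 4). Lift 5: 6. −1: 5.
[2] 5 ≡ 5 (base 5). Lift 6: 6. −1: 5.
[3] 5 ≡ 5 (base 6). Lift 7: 5. −1: 4.
[4] 4 ≡ 4 (base 7). Lift 8: 4. −1: 3.
[5] 3 ≡ 3 (base 8). Lift 9: 3. −1: 2.
[6] 2 ≡ 2 (base 9). Lift 10: 2. −1: 1.
[7] 1 ≡ 1 (base 10). Lift 11: 1. −1: 0.

5, 5, 5, 5, 4, 3, 2, 1, 0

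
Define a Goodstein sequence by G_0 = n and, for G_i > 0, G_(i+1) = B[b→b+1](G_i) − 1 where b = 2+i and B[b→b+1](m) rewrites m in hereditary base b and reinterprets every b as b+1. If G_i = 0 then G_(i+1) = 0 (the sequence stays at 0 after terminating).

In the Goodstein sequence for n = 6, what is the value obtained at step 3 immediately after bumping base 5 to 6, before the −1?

base 2: 6 = 2^2 + 2; at 3: 3^3 + 3 = 30; next = 29
base 3: 29 = 3^3 + 2; at 4: 4^4 + 2 = 258; next = 257
base 4: 257 = 4^4 + 1; at 5: 5^5 + 1 = 3126; next = 3125
base 5: 3125 = 5^5; at 6: 6^6 = 46656; next = 46655

46656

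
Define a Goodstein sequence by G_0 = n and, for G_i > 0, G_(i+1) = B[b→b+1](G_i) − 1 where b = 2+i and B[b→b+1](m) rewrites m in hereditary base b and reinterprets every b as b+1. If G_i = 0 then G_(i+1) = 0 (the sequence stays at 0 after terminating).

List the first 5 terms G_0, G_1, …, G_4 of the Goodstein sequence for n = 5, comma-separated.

5, 27, 255, 467, 775

i=0: 5 = 2^2 + 1 (b=2); 2→3: 3^3 + 1 = 28; 28−1 = 27
i=1: 27 = 3^3 (b=3); 3→4: 4^4 = 256; 256−1 = 255
i=2: 255 = 3·4^3 + 3·4^2 + 3·4 + 3 (b=4); 4→5: 3·5^3 + 3·5^2 + 3·5 + 3 = 468; 468−1 = 467
i=3: 467 = 3·5^3 + 3·5^2 + 3·5 + 2 (b=5); 5→6: 3·6^3 + 3·6^2 + 3·6 + 2 = 776; 776−1 = 775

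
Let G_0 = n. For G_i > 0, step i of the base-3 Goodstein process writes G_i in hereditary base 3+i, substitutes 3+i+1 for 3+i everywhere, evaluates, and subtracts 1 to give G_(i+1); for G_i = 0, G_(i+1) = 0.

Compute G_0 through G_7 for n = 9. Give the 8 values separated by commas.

9, 15, 17, 19, 21, 23, 24, 25

step 0: 9 = 3^2; sub 4 for 3: 4^2; = 16; G_1 = 16−1 = 15
step 1: 15 = 3·4 + 3; sub 5 for 4: 3·5 + 3; = 18; G_2 = 18−1 = 17
step 2: 17 = 3·5 + 2; sub 6 for 5: 3·6 + 2; = 20; G_3 = 20−1 = 19
step 3: 19 = 3·6 + 1; sub 7 for 6: 3·7 + 1; = 22; G_4 = 22−1 = 21
step 4: 21 = 3·7; sub 8 for 7: 3·8; = 24; G_5 = 24−1 = 23
step 5: 23 = 2·8 + 7; sub 9 for 8: 2·9 + 7; = 25; G_6 = 25−1 = 24
step 6: 24 = 2·9 + 6; sub 10 for 9: 2·10 + 6; = 26; G_7 = 26−1 = 25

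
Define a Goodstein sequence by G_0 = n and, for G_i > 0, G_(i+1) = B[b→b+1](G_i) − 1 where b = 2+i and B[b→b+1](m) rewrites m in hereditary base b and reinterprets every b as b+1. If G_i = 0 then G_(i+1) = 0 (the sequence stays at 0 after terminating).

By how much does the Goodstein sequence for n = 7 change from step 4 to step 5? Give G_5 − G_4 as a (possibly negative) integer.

G_0 = 7. HB_2(7) = 2^2 + 2 + 1. Bump = 31. G_1 = 30.
G_1 = 30. HB_3(30) = 3^3 + 3. Bump = 260. G_2 = 259.
G_2 = 259. HB_4(259) = 4^4 + 3. Bump = 3128. G_3 = 3127.
G_3 = 3127. HB_5(3127) = 5^5 + 2. Bump = 46658. G_4 = 46657.
G_4 = 46657. HB_6(46657) = 6^6 + 1. Bump = 823544. G_5 = 823543.

776886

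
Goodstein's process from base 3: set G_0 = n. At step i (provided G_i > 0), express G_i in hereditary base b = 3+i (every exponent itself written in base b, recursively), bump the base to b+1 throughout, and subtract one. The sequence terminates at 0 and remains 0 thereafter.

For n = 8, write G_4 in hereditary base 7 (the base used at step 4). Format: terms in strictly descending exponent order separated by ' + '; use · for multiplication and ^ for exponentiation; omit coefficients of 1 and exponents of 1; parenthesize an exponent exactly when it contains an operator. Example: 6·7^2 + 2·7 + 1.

step 0: 8 = 2·3 + 2; sub 4 for 3: 2·4 + 2; = 10; G_1 = 10−1 = 9
step 1: 9 = 2·4 + 1; sub 5 for 4: 2·5 + 1; = 11; G_2 = 11−1 = 10
step 2: 10 = 2·5; sub 6 for 5: 2·6; = 12; G_3 = 12−1 = 11
step 3: 11 = 6 + 5; sub 7 for 6: 7 + 5; = 12; G_4 = 12−1 = 11
step 4: 11 = 7 + 4; sub 8 for 7: 8 + 4; = 12; G_5 = 12−1 = 11

7 + 4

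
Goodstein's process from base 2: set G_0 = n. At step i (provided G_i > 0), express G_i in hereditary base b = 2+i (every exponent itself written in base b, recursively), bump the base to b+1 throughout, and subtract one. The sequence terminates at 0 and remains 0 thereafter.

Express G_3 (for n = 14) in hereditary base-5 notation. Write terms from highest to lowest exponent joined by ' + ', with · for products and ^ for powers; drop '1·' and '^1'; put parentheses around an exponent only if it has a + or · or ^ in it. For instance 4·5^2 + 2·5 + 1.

5^(5 + 1) + 5^5

[0] 14 ≡ 2^(2 + 1) + 2^2 + 2 (base 2). Lift 3: 111. −1: 110.
[1] 110 ≡ 3^(3 + 1) + 3^3 + 2 (base 3). Lift 4: 1282. −1: 1281.
[2] 1281 ≡ 4^(4 + 1) + 4^4 + 1 (base 4). Lift 5: 18751. −1: 18750.
[3] 18750 ≡ 5^(5 + 1) + 5^5 (base 5). Lift 6: 326592. −1: 326591.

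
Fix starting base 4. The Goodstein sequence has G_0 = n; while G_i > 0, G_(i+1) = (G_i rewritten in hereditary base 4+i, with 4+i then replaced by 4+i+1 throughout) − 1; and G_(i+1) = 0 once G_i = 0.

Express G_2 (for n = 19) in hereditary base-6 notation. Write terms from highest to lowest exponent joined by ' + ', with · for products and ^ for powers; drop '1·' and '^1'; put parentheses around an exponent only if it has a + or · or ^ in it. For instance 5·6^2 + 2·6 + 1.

6^2 + 1

i=0: 19 = 4^2 + 3 (b=4); 4→5: 5^2 + 3 = 28; 28−1 = 27
i=1: 27 = 5^2 + 2 (b=5); 5→6: 6^2 + 2 = 38; 38−1 = 37
i=2: 37 = 6^2 + 1 (b=6); 6→7: 7^2 + 1 = 50; 50−1 = 49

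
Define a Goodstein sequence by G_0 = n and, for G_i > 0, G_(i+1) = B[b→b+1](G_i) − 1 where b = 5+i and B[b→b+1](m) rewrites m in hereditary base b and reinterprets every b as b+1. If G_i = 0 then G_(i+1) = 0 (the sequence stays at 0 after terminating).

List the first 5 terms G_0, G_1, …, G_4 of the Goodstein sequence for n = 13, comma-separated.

13, 14, 15, 16, 17

step 0: 13 = 2·5 + 3; sub 6 for 5: 2·6 + 3; = 15; G_1 = 15−1 = 14
step 1: 14 = 2·6 + 2; sub 7 for 6: 2·7 + 2; = 16; G_2 = 16−1 = 15
step 2: 15 = 2·7 + 1; sub 8 for 7: 2·8 + 1; = 17; G_3 = 17−1 = 16
step 3: 16 = 2·8; sub 9 for 8: 2·9; = 18; G_4 = 18−1 = 17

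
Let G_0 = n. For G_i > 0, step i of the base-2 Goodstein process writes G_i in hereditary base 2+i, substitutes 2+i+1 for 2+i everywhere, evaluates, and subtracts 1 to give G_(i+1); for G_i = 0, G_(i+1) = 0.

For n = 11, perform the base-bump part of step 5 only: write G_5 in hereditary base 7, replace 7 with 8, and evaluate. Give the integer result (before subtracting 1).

step 0: 11 = 2^(2 + 1) + 2 + 1; sub 3 for 2: 3^(3 + 1) + 3 + 1; = 85; G_1 = 85−1 = 84
step 1: 84 = 3^(3 + 1) + 3; sub 4 for 3: 4^(4 + 1) + 4; = 1028; G_2 = 1028−1 = 1027
step 2: 1027 = 4^(4 + 1) + 3; sub 5 for 4: 5^(5 + 1) + 3; = 15628; G_3 = 15628−1 = 15627
step 3: 15627 = 5^(5 + 1) + 2; sub 6 for 5: 6^(6 + 1) + 2; = 279938; G_4 = 279938−1 = 279937
step 4: 279937 = 6^(6 + 1) + 1; sub 7 for 6: 7^(7 + 1) + 1; = 5764802; G_5 = 5764802−1 = 5764801

134217728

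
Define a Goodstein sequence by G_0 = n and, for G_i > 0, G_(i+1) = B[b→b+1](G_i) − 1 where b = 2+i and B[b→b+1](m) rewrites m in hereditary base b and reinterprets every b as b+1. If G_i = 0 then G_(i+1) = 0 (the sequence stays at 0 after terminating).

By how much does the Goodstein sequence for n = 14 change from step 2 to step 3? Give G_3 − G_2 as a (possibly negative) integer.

[0] 14 ≡ 2^(2 + 1) + 2^2 + 2 (base 2). Lift 3: 111. −1: 110.
[1] 110 ≡ 3^(3 + 1) + 3^3 + 2 (base 3). Lift 4: 1282. −1: 1281.
[2] 1281 ≡ 4^(4 + 1) + 4^4 + 1 (base 4). Lift 5: 18751. −1: 18750.

17469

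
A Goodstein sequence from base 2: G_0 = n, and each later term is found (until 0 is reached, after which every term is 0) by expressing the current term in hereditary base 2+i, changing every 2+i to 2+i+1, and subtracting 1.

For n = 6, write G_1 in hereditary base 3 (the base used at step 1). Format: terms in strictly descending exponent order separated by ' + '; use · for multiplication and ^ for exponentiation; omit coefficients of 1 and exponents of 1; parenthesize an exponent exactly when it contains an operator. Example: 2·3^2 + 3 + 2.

i=0: 6 = 2^2 + 2 (b=2); 2→3: 3^3 + 3 = 30; 30−1 = 29
i=1: 29 = 3^3 + 2 (b=3); 3→4: 4^4 + 2 = 258; 258−1 = 257

3^3 + 2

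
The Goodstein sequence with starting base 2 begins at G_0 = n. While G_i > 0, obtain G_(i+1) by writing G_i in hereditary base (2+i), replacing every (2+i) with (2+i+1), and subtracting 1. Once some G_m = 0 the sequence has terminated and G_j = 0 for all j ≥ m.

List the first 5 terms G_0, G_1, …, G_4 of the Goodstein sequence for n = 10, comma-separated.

10, 83, 1025, 15625, 279935

i=0: 10 = 2^(2 + 1) + 2 (b=2); 2→3: 3^(3 + 1) + 3 = 84; 84−1 = 83
i=1: 83 = 3^(3 + 1) + 2 (b=3); 3→4: 4^(4 + 1) + 2 = 1026; 1026−1 = 1025
i=2: 1025 = 4^(4 + 1) + 1 (b=4); 4→5: 5^(5 + 1) + 1 = 15626; 15626−1 = 15625
i=3: 15625 = 5^(5 + 1) (b=5); 5→6: 6^(6 + 1) = 279936; 279936−1 = 279935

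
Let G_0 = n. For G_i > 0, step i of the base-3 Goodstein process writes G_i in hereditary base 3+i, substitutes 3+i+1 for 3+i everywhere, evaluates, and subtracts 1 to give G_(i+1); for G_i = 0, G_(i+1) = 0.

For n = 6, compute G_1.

base 3: 6 = 2·3; at 4: 2·4 = 8; next = 7
base 4: 7 = 4 + 3; at 5: 5 + 3 = 8; next = 7

7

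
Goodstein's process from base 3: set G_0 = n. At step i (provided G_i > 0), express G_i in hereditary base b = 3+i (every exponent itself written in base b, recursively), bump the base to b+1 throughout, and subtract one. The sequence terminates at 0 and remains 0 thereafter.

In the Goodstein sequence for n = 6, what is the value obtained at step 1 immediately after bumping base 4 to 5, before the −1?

8

step 0: 6 = 2·3; sub 4 for 3: 2·4; = 8; G_1 = 8−1 = 7
step 1: 7 = 4 + 3; sub 5 for 4: 5 + 3; = 8; G_2 = 8−1 = 7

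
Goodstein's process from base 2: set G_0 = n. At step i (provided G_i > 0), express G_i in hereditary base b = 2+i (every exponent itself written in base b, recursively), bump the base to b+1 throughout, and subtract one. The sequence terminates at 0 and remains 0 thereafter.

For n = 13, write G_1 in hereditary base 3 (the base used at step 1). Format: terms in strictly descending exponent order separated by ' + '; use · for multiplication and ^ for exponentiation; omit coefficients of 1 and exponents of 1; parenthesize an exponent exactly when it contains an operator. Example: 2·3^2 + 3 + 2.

G_0=13  [base 2] 2^(2 + 1) + 2^2 + 1  →[2↦3]→  3^(3 + 1) + 3^3 + 1 = 109  −1 ⇒ G_1=108
G_1=108  [base 3] 3^(3 + 1) + 3^3  →[3↦4]→  4^(4 + 1) + 4^4 = 1280  −1 ⇒ G_2=1279

3^(3 + 1) + 3^3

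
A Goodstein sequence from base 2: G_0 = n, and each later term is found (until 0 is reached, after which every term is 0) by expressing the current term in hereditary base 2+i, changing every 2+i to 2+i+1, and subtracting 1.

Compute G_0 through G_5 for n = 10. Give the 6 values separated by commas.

10, 83, 1025, 15625, 279935, 4215754

[0] 10 ≡ 2^(2 + 1) + 2 (base 2). Lift 3: 84. −1: 83.
[1] 83 ≡ 3^(3 + 1) + 2 (base 3). Lift 4: 1026. −1: 1025.
[2] 1025 ≡ 4^(4 + 1) + 1 (base 4). Lift 5: 15626. −1: 15625.
[3] 15625 ≡ 5^(5 + 1) (base 5). Lift 6: 279936. −1: 279935.
[4] 279935 ≡ 5·6^6 + 5·6^5 + 5·6^4 + 5·6^3 + 5·6^2 + 5·6 + 5 (base 6). Lift 7: 4215755. −1: 4215754.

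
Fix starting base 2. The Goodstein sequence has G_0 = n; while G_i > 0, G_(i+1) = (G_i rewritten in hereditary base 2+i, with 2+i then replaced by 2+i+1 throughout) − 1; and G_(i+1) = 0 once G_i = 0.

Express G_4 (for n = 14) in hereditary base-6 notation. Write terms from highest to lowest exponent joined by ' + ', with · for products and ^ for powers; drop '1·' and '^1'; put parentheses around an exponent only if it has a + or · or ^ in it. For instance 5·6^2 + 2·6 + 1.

6^(6 + 1) + 5·6^5 + 5·6^4 + 5·6^3 + 5·6^2 + 5·6 + 5

G_0=14  [base 2] 2^(2 + 1) + 2^2 + 2  →[2↦3]→  3^(3 + 1) + 3^3 + 3 = 111  −1 ⇒ G_1=110
G_1=110  [base 3] 3^(3 + 1) + 3^3 + 2  →[3↦4]→  4^(4 + 1) + 4^4 + 2 = 1282  −1 ⇒ G_2=1281
G_2=1281  [base 4] 4^(4 + 1) + 4^4 + 1  →[4↦5]→  5^(5 + 1) + 5^5 + 1 = 18751  −1 ⇒ G_3=18750
G_3=18750  [base 5] 5^(5 + 1) + 5^5  →[5↦6]→  6^(6 + 1) + 6^6 = 326592  −1 ⇒ G_4=326591
G_4=326591  [base 6] 6^(6 + 1) + 5·6^5 + 5·6^4 + 5·6^3 + 5·6^2 + 5·6 + 5  →[6↦7]→  7^(7 + 1) + 5·7^5 + 5·7^4 + 5·7^3 + 5·7^2 + 5·7 + 5 = 5862841  −1 ⇒ G_5=5862840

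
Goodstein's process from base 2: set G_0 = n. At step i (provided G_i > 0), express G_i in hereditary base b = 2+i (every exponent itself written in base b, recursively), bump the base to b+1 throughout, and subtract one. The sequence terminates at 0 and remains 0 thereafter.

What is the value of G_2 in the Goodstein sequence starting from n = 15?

(0) 15|_2 = 2^(2 + 1) + 2^2 + 2 + 1 ↦ 3^(3 + 1) + 3^3 + 3 + 1|_3 = 112 ⇒ 111
(1) 111|_3 = 3^(3 + 1) + 3^3 + 3 ↦ 4^(4 + 1) + 4^4 + 4|_4 = 1284 ⇒ 1283

1283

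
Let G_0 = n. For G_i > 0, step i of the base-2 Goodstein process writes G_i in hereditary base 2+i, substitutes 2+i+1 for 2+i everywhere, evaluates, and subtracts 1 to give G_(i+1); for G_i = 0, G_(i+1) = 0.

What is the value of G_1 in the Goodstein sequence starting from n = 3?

3

i=0: 3 = 2 + 1 (b=2); 2→3: 3 + 1 = 4; 4−1 = 3
i=1: 3 = 3 (b=3); 3→4: 4 = 4; 4−1 = 3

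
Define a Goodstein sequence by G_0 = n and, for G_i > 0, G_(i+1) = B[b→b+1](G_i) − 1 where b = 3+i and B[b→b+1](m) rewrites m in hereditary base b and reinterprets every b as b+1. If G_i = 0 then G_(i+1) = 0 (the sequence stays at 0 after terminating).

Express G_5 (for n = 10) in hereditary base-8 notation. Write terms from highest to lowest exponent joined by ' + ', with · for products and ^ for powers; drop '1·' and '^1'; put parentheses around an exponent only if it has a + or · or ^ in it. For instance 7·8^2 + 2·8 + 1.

G_0=10  [base 3] 3^2 + 1  →[3↦4]→  4^2 + 1 = 17  −1 ⇒ G_1=16
G_1=16  [base 4] 4^2  →[4↦5]→  5^2 = 25  −1 ⇒ G_2=24
G_2=24  [base 5] 4·5 + 4  →[5↦6]→  4·6 + 4 = 28  −1 ⇒ G_3=27
G_3=27  [base 6] 4·6 + 3  →[6↦7]→  4·7 + 3 = 31  −1 ⇒ G_4=30
G_4=30  [base 7] 4·7 + 2  →[7↦8]→  4·8 + 2 = 34  −1 ⇒ G_5=33
G_5=33  [base 8] 4·8 + 1  →[8↦9]→  4·9 + 1 = 37  −1 ⇒ G_6=36

4·8 + 1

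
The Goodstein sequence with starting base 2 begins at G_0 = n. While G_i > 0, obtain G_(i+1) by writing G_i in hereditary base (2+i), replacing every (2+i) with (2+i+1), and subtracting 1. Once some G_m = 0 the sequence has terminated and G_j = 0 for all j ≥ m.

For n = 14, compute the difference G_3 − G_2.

base 2: 14 = 2^(2 + 1) + 2^2 + 2; at 3: 3^(3 + 1) + 3^3 + 3 = 111; next = 110
base 3: 110 = 3^(3 + 1) + 3^3 + 2; at 4: 4^(4 + 1) + 4^4 + 2 = 1282; next = 1281
base 4: 1281 = 4^(4 + 1) + 4^4 + 1; at 5: 5^(5 + 1) + 5^5 + 1 = 18751; next = 18750

17469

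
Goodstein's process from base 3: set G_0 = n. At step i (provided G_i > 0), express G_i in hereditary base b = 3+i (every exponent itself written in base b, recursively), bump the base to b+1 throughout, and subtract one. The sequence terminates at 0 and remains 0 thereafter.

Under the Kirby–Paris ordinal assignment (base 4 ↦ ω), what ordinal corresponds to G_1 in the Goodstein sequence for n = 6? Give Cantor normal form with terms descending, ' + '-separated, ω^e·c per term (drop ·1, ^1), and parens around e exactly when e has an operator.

i=0: 6 = 2·3 (b=3); 3→4: 2·4 = 8; 8−1 = 7
i=1: 7 = 4 + 3 (b=4); 4→5: 5 + 3 = 8; 8−1 = 7

ω + 3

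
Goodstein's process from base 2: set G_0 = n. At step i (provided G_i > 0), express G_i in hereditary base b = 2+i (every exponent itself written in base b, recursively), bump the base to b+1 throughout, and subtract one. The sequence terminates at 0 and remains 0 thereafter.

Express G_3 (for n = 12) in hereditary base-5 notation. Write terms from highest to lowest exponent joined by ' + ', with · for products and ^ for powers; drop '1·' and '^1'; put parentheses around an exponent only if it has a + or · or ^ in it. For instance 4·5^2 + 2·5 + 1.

5^(5 + 1) + 2·5^2 + 2·5

step 0: 12 = 2^(2 + 1) + 2^2; sub 3 for 2: 3^(3 + 1) + 3^3; = 108; G_1 = 108−1 = 107
step 1: 107 = 3^(3 + 1) + 2·3^2 + 2·3 + 2; sub 4 for 3: 4^(4 + 1) + 2·4^2 + 2·4 + 2; = 1066; G_2 = 1066−1 = 1065
step 2: 1065 = 4^(4 + 1) + 2·4^2 + 2·4 + 1; sub 5 for 4: 5^(5 + 1) + 2·5^2 + 2·5 + 1; = 15686; G_3 = 15686−1 = 15685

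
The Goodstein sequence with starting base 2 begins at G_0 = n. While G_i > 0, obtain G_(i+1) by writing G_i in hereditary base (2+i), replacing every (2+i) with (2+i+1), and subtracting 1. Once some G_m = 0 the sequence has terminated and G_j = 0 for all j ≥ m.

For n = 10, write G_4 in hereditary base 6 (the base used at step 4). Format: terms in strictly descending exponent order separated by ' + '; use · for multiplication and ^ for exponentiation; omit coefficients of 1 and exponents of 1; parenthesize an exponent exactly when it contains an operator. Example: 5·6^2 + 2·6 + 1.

5·6^6 + 5·6^5 + 5·6^4 + 5·6^3 + 5·6^2 + 5·6 + 5

i=0: 10 = 2^(2 + 1) + 2 (b=2); 2→3: 3^(3 + 1) + 3 = 84; 84−1 = 83
i=1: 83 = 3^(3 + 1) + 2 (b=3); 3→4: 4^(4 + 1) + 2 = 1026; 1026−1 = 1025
i=2: 1025 = 4^(4 + 1) + 1 (b=4); 4→5: 5^(5 + 1) + 1 = 15626; 15626−1 = 15625
i=3: 15625 = 5^(5 + 1) (b=5); 5→6: 6^(6 + 1) = 279936; 279936−1 = 279935
i=4: 279935 = 5·6^6 + 5·6^5 + 5·6^4 + 5·6^3 + 5·6^2 + 5·6 + 5 (b=6); 6→7: 5·7^7 + 5·7^5 + 5·7^4 + 5·7^3 + 5·7^2 + 5·7 + 5 = 4215755; 4215755−1 = 4215754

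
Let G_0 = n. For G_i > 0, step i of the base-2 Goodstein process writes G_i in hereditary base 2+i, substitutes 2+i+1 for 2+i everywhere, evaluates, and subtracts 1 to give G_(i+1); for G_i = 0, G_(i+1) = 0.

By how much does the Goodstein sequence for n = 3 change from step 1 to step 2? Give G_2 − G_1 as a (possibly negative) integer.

0

3 —HB2→ 2 + 1 —bump→ 3 + 1 = 4 —(−1)→ 3
3 —HB3→ 3 —bump→ 4 = 4 —(−1)→ 3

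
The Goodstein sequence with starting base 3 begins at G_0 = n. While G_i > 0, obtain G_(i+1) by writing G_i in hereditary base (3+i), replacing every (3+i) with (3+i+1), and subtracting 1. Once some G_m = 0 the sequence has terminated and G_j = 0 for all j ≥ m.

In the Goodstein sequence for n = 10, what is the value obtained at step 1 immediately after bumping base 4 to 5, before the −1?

G_0=10  [base 3] 3^2 + 1  →[3↦4]→  4^2 + 1 = 17  −1 ⇒ G_1=16
G_1=16  [base 4] 4^2  →[4↦5]→  5^2 = 25  −1 ⇒ G_2=24

25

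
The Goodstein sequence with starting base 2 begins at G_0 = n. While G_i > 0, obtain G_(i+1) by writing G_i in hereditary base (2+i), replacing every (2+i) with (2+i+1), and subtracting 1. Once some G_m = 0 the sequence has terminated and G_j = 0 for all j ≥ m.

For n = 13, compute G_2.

1279

(0) 13|_2 = 2^(2 + 1) + 2^2 + 1 ↦ 3^(3 + 1) + 3^3 + 1|_3 = 109 ⇒ 108
(1) 108|_3 = 3^(3 + 1) + 3^3 ↦ 4^(4 + 1) + 4^4|_4 = 1280 ⇒ 1279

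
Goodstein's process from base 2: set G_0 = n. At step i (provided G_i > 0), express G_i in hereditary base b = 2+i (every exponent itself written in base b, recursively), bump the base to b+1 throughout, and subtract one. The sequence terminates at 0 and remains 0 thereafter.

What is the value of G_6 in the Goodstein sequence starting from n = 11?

[0] 11 ≡ 2^(2 + 1) + 2 + 1 (base 2). Lift 3: 85. −1: 84.
[1] 84 ≡ 3^(3 + 1) + 3 (base 3). Lift 4: 1028. −1: 1027.
[2] 1027 ≡ 4^(4 + 1) + 3 (base 4). Lift 5: 15628. −1: 15627.
[3] 15627 ≡ 5^(5 + 1) + 2 (base 5). Lift 6: 279938. −1: 279937.
[4] 279937 ≡ 6^(6 + 1) + 1 (base 6). Lift 7: 5764802. −1: 5764801.
[5] 5764801 ≡ 7^(7 + 1) (base 7). Lift 8: 134217728. −1: 134217727.
[6] 134217727 ≡ 7·8^8 + 7·8^7 + 7·8^6 + 7·8^5 + 7·8^4 + 7·8^3 + 7·8^2 + 7·8 + 7 (base 8). Lift 9: 2749609303. −1: 2749609302.

134217727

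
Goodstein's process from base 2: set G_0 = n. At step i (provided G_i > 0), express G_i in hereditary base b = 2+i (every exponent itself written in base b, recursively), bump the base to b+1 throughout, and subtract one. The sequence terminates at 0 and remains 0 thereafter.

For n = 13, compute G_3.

16092

13 —HB2→ 2^(2 + 1) + 2^2 + 1 —bump→ 3^(3 + 1) + 3^3 + 1 = 109 —(−1)→ 108
108 —HB3→ 3^(3 + 1) + 3^3 —bump→ 4^(4 + 1) + 4^4 = 1280 —(−1)→ 1279
1279 —HB4→ 4^(4 + 1) + 3·4^3 + 3·4^2 + 3·4 + 3 —bump→ 5^(5 + 1) + 3·5^3 + 3·5^2 + 3·5 + 3 = 16093 —(−1)→ 16092
16092 —HB5→ 5^(5 + 1) + 3·5^3 + 3·5^2 + 3·5 + 2 —bump→ 6^(6 + 1) + 3·6^3 + 3·6^2 + 3·6 + 2 = 280712 —(−1)→ 280711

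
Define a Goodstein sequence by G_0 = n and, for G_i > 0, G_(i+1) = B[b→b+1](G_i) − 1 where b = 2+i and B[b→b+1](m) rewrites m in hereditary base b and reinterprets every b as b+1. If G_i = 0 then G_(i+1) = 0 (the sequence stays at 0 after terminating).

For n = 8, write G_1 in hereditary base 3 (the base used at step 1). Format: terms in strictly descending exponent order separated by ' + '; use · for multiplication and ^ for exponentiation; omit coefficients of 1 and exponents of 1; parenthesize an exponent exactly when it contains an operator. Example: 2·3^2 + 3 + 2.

2·3^3 + 2·3^2 + 2·3 + 2

[0] 8 ≡ 2^(2 + 1) (base 2). Lift 3: 81. −1: 80.
[1] 80 ≡ 2·3^3 + 2·3^2 + 2·3 + 2 (base 3). Lift 4: 554. −1: 553.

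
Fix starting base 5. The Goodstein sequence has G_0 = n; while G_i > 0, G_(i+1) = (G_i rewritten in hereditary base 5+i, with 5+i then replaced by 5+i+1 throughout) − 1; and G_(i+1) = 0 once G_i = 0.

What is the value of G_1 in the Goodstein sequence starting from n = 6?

6

i=0: 6 = 5 + 1 (b=5); 5→6: 6 + 1 = 7; 7−1 = 6
i=1: 6 = 6 (b=6); 6→7: 7 = 7; 7−1 = 6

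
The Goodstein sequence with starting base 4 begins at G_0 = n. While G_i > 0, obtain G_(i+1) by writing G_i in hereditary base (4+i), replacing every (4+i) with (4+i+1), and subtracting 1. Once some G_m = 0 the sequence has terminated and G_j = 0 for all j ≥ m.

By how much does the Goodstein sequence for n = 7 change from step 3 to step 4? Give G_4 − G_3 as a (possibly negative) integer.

0

(0) 7|_4 = 4 + 3 ↦ 5 + 3|_5 = 8 ⇒ 7
(1) 7|_5 = 5 + 2 ↦ 6 + 2|_6 = 8 ⇒ 7
(2) 7|_6 = 6 + 1 ↦ 7 + 1|_7 = 8 ⇒ 7
(3) 7|_7 = 7 ↦ 8|_8 = 8 ⇒ 7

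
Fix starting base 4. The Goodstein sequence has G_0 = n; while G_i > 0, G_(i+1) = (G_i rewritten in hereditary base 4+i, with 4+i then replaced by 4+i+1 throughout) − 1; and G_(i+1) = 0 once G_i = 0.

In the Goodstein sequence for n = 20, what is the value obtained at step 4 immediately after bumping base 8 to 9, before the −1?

82

i=0: 20 = 4^2 + 4 (b=4); 4→5: 5^2 + 5 = 30; 30−1 = 29
i=1: 29 = 5^2 + 4 (b=5); 5→6: 6^2 + 4 = 40; 40−1 = 39
i=2: 39 = 6^2 + 3 (b=6); 6→7: 7^2 + 3 = 52; 52−1 = 51
i=3: 51 = 7^2 + 2 (b=7); 7→8: 8^2 + 2 = 66; 66−1 = 65
i=4: 65 = 8^2 + 1 (b=8); 8→9: 9^2 + 1 = 82; 82−1 = 81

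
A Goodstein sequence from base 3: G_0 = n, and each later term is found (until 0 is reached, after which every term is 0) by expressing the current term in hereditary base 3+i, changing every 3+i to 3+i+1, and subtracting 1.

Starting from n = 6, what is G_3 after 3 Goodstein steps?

7

i=0: 6 = 2·3 (b=3); 3→4: 2·4 = 8; 8−1 = 7
i=1: 7 = 4 + 3 (b=4); 4→5: 5 + 3 = 8; 8−1 = 7
i=2: 7 = 5 + 2 (b=5); 5→6: 6 + 2 = 8; 8−1 = 7
i=3: 7 = 6 + 1 (b=6); 6→7: 7 + 1 = 8; 8−1 = 7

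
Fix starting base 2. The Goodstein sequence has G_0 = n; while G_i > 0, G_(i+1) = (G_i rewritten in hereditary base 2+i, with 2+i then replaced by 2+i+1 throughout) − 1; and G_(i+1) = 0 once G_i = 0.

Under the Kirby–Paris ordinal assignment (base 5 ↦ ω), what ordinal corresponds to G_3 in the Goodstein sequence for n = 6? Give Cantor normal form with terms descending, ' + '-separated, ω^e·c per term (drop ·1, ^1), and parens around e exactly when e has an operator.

ω^ω

G_0=6  [base 2] 2^2 + 2  →[2↦3]→  3^3 + 3 = 30  −1 ⇒ G_1=29
G_1=29  [base 3] 3^3 + 2  →[3↦4]→  4^4 + 2 = 258  −1 ⇒ G_2=257
G_2=257  [base 4] 4^4 + 1  →[4↦5]→  5^5 + 1 = 3126  −1 ⇒ G_3=3125
G_3=3125  [base 5] 5^5  →[5↦6]→  6^6 = 46656  −1 ⇒ G_4=46655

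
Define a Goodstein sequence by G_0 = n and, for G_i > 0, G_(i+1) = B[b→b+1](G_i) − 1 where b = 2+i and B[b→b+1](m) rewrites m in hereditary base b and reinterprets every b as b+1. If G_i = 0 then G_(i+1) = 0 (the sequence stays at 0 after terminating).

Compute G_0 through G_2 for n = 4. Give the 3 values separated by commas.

4, 26, 41

[0] 4 ≡ 2^2 (base 2). Lift 3: 27. −1: 26.
[1] 26 ≡ 2·3^2 + 2·3 + 2 (base 3). Lift 4: 42. −1: 41.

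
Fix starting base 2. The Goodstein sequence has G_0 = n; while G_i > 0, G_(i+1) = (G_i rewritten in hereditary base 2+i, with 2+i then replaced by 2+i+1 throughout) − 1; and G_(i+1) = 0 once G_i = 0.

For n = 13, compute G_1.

108

G_0 = 13. HB_2(13) = 2^(2 + 1) + 2^2 + 1. Bump = 109. G_1 = 108.
G_1 = 108. HB_3(108) = 3^(3 + 1) + 3^3. Bump = 1280. G_2 = 1279.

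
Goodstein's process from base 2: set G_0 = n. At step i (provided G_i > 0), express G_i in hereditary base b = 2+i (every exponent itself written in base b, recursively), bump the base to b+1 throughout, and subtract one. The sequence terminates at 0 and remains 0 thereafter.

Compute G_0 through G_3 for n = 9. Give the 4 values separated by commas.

9, 81, 1023, 9842

base 2: 9 = 2^(2 + 1) + 1; at 3: 3^(3 + 1) + 1 = 82; next = 81
base 3: 81 = 3^(3 + 1); at 4: 4^(4 + 1) = 1024; next = 1023
base 4: 1023 = 3·4^4 + 3·4^3 + 3·4^2 + 3·4 + 3; at 5: 3·5^5 + 3·5^3 + 3·5^2 + 3·5 + 3 = 9843; next = 9842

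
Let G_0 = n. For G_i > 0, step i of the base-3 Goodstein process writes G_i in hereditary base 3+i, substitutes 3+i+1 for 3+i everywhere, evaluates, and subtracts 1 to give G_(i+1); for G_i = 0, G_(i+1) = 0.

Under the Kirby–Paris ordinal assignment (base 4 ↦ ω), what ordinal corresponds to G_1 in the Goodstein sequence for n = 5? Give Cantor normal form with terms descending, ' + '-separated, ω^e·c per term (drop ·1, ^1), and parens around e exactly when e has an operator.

ω + 1

(0) 5|_3 = 3 + 2 ↦ 4 + 2|_4 = 6 ⇒ 5
(1) 5|_4 = 4 + 1 ↦ 5 + 1|_5 = 6 ⇒ 5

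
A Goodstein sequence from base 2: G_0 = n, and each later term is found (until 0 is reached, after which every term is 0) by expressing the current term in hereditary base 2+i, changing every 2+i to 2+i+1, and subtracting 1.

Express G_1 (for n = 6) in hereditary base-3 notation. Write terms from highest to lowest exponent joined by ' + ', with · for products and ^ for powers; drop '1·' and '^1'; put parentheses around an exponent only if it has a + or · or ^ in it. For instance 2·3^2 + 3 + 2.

[0] 6 ≡ 2^2 + 2 (base 2). Lift 3: 30. −1: 29.
[1] 29 ≡ 3^3 + 2 (base 3). Lift 4: 258. −1: 257.

3^3 + 2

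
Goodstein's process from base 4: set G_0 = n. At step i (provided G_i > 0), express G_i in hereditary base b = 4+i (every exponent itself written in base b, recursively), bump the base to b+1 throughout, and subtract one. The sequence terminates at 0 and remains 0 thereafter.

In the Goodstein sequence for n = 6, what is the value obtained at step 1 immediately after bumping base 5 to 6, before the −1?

i=0: 6 = 4 + 2 (b=4); 4→5: 5 + 2 = 7; 7−1 = 6
i=1: 6 = 5 + 1 (b=5); 5→6: 6 + 1 = 7; 7−1 = 6

7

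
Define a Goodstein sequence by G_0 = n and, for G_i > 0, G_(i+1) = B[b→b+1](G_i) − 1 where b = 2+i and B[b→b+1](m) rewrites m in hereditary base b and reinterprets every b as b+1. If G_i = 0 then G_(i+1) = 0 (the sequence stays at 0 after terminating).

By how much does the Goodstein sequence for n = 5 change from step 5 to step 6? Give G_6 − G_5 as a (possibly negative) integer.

554

G_0=5  [base 2] 2^2 + 1  →[2↦3]→  3^3 + 1 = 28  −1 ⇒ G_1=27
G_1=27  [base 3] 3^3  →[3↦4]→  4^4 = 256  −1 ⇒ G_2=255
G_2=255  [base 4] 3·4^3 + 3·4^2 + 3·4 + 3  →[4↦5]→  3·5^3 + 3·5^2 + 3·5 + 3 = 468  −1 ⇒ G_3=467
G_3=467  [base 5] 3·5^3 + 3·5^2 + 3·5 + 2  →[5↦6]→  3·6^3 + 3·6^2 + 3·6 + 2 = 776  −1 ⇒ G_4=775
G_4=775  [base 6] 3·6^3 + 3·6^2 + 3·6 + 1  →[6↦7]→  3·7^3 + 3·7^2 + 3·7 + 1 = 1198  −1 ⇒ G_5=1197
G_5=1197  [base 7] 3·7^3 + 3·7^2 + 3·7  →[7↦8]→  3·8^3 + 3·8^2 + 3·8 = 1752  −1 ⇒ G_6=1751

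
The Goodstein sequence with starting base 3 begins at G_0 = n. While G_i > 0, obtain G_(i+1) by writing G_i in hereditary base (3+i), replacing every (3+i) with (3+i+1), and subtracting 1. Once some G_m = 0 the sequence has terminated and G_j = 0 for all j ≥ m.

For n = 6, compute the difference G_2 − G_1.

(0) 6|_3 = 2·3 ↦ 2·4|_4 = 8 ⇒ 7
(1) 7|_4 = 4 + 3 ↦ 5 + 3|_5 = 8 ⇒ 7

0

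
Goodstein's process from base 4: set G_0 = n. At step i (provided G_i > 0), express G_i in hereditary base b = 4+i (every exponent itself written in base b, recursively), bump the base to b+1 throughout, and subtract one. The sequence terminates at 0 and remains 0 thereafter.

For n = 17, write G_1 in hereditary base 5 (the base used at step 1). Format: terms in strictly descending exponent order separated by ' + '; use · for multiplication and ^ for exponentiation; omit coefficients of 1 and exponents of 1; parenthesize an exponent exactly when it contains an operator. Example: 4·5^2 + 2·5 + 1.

[0] 17 ≡ 4^2 + 1 (base 4). Lift 5: 26. −1: 25.
[1] 25 ≡ 5^2 (base 5). Lift 6: 36. −1: 35.

5^2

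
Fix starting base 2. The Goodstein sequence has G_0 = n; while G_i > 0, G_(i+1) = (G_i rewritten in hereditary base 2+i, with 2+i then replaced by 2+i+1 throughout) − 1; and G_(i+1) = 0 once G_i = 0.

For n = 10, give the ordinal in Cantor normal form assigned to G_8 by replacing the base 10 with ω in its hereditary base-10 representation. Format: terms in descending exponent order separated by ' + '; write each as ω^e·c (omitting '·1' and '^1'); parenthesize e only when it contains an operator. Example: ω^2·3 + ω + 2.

ω^ω·5 + ω^5·5 + ω^4·5 + ω^3·5 + ω^2·5 + ω·5 + 1

i=0: 10 = 2^(2 + 1) + 2 (b=2); 2→3: 3^(3 + 1) + 3 = 84; 84−1 = 83
i=1: 83 = 3^(3 + 1) + 2 (b=3); 3→4: 4^(4 + 1) + 2 = 1026; 1026−1 = 1025
i=2: 1025 = 4^(4 + 1) + 1 (b=4); 4→5: 5^(5 + 1) + 1 = 15626; 15626−1 = 15625
i=3: 15625 = 5^(5 + 1) (b=5); 5→6: 6^(6 + 1) = 279936; 279936−1 = 279935
i=4: 279935 = 5·6^6 + 5·6^5 + 5·6^4 + 5·6^3 + 5·6^2 + 5·6 + 5 (b=6); 6→7: 5·7^7 + 5·7^5 + 5·7^4 + 5·7^3 + 5·7^2 + 5·7 + 5 = 4215755; 4215755−1 = 4215754
i=5: 4215754 = 5·7^7 + 5·7^5 + 5·7^4 + 5·7^3 + 5·7^2 + 5·7 + 4 (b=7); 7→8: 5·8^8 + 5·8^5 + 5·8^4 + 5·8^3 + 5·8^2 + 5·8 + 4 = 84073324; 84073324−1 = 84073323
i=6: 84073323 = 5·8^8 + 5·8^5 + 5·8^4 + 5·8^3 + 5·8^2 + 5·8 + 3 (b=8); 8→9: 5·9^9 + 5·9^5 + 5·9^4 + 5·9^3 + 5·9^2 + 5·9 + 3 = 1937434593; 1937434593−1 = 1937434592
i=7: 1937434592 = 5·9^9 + 5·9^5 + 5·9^4 + 5·9^3 + 5·9^2 + 5·9 + 2 (b=9); 9→10: 5·10^10 + 5·10^5 + 5·10^4 + 5·10^3 + 5·10^2 + 5·10 + 2 = 50000555552; 50000555552−1 = 50000555551
i=8: 50000555551 = 5·10^10 + 5·10^5 + 5·10^4 + 5·10^3 + 5·10^2 + 5·10 + 1 (b=10); 10→11: 5·11^11 + 5·11^5 + 5·11^4 + 5·11^3 + 5·11^2 + 5·11 + 1 = 1426559238831; 1426559238831−1 = 1426559238830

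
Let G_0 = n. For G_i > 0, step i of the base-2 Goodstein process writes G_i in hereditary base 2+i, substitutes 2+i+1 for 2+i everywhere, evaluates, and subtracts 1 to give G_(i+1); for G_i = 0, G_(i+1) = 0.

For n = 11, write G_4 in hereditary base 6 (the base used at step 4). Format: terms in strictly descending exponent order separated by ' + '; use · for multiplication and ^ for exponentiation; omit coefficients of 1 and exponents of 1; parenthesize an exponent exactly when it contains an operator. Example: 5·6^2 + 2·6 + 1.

G_0 = 11. HB_2(11) = 2^(2 + 1) + 2 + 1. Bump = 85. G_1 = 84.
G_1 = 84. HB_3(84) = 3^(3 + 1) + 3. Bump = 1028. G_2 = 1027.
G_2 = 1027. HB_4(1027) = 4^(4 + 1) + 3. Bump = 15628. G_3 = 15627.
G_3 = 15627. HB_5(15627) = 5^(5 + 1) + 2. Bump = 279938. G_4 = 279937.
G_4 = 279937. HB_6(279937) = 6^(6 + 1) + 1. Bump = 5764802. G_5 = 5764801.

6^(6 + 1) + 1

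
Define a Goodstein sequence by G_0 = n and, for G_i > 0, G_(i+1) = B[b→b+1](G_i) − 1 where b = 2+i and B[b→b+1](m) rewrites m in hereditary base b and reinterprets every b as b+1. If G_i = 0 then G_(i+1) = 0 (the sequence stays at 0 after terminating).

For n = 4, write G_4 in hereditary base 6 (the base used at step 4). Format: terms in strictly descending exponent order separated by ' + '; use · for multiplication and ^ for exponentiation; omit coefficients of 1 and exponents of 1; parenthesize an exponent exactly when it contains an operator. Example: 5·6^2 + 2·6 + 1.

2·6^2 + 6 + 5

[0] 4 ≡ 2^2 (base 2). Lift 3: 27. −1: 26.
[1] 26 ≡ 2·3^2 + 2·3 + 2 (base 3). Lift 4: 42. −1: 41.
[2] 41 ≡ 2·4^2 + 2·4 + 1 (base 4). Lift 5: 61. −1: 60.
[3] 60 ≡ 2·5^2 + 2·5 (base 5). Lift 6: 84. −1: 83.
[4] 83 ≡ 2·6^2 + 6 + 5 (base 6). Lift 7: 110. −1: 109.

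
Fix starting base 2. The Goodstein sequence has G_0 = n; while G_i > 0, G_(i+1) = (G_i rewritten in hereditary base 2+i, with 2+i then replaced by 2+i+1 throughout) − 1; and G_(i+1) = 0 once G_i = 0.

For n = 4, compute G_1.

base 2: 4 = 2^2; at 3: 3^3 = 27; next = 26
base 3: 26 = 2·3^2 + 2·3 + 2; at 4: 2·4^2 + 2·4 + 2 = 42; next = 41

26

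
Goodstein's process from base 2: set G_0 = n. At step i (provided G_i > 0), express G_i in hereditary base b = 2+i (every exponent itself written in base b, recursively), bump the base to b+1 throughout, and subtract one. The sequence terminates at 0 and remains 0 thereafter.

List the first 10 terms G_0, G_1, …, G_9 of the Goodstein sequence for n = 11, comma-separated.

base 2: 11 = 2^(2 + 1) + 2 + 1; at 3: 3^(3 + 1) + 3 + 1 = 85; next = 84
base 3: 84 = 3^(3 + 1) + 3; at 4: 4^(4 + 1) + 4 = 1028; next = 1027
base 4: 1027 = 4^(4 + 1) + 3; at 5: 5^(5 + 1) + 3 = 15628; next = 15627
base 5: 15627 = 5^(5 + 1) + 2; at 6: 6^(6 + 1) + 2 = 279938; next = 279937
base 6: 279937 = 6^(6 + 1) + 1; at 7: 7^(7 + 1) + 1 = 5764802; next = 5764801
base 7: 5764801 = 7^(7 + 1); at 8: 8^(8 + 1) = 134217728; next = 134217727
base 8: 134217727 = 7·8^8 + 7·8^7 + 7·8^6 + 7·8^5 + 7·8^4 + 7·8^3 + 7·8^2 + 7·8 + 7; at 9: 7·9^9 + 7·9^7 + 7·9^6 + 7·9^5 + 7·9^4 + 7·9^3 + 7·9^2 + 7·9 + 7 = 2749609303; next = 2749609302
base 9: 2749609302 = 7·9^9 + 7·9^7 + 7·9^6 + 7·9^5 + 7·9^4 + 7·9^3 + 7·9^2 + 7·9 + 6; at 10: 7·10^10 + 7·10^7 + 7·10^6 + 7·10^5 + 7·10^4 + 7·10^3 + 7·10^2 + 7·10 + 6 = 70077777776; next = 70077777775
base 10: 70077777775 = 7·10^10 + 7·10^7 + 7·10^6 + 7·10^5 + 7·10^4 + 7·10^3 + 7·10^2 + 7·10 + 5; at 11: 7·11^11 + 7·11^7 + 7·11^6 + 7·11^5 + 7·11^4 + 7·11^3 + 7·11^2 + 7·11 + 5 = 1997331745491; next = 1997331745490

11, 84, 1027, 15627, 279937, 5764801, 134217727, 2749609302, 70077777775, 1997331745490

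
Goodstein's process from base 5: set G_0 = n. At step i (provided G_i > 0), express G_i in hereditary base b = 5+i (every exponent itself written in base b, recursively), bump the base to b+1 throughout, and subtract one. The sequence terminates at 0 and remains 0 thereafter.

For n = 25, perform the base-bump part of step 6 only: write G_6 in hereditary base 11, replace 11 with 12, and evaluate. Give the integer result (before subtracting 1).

(0) 25|_5 = 5^2 ↦ 6^2|_6 = 36 ⇒ 35
(1) 35|_6 = 5·6 + 5 ↦ 5·7 + 5|_7 = 40 ⇒ 39
(2) 39|_7 = 5·7 + 4 ↦ 5·8 + 4|_8 = 44 ⇒ 43
(3) 43|_8 = 5·8 + 3 ↦ 5·9 + 3|_9 = 48 ⇒ 47
(4) 47|_9 = 5·9 + 2 ↦ 5·10 + 2|_10 = 52 ⇒ 51
(5) 51|_10 = 5·10 + 1 ↦ 5·11 + 1|_11 = 56 ⇒ 55

60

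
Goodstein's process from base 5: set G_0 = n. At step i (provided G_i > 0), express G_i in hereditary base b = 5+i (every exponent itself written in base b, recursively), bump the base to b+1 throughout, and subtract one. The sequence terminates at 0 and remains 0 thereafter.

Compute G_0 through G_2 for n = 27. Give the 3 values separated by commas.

27, 37, 49

G_0 = 27. HB_5(27) = 5^2 + 2. Bump = 38. G_1 = 37.
G_1 = 37. HB_6(37) = 6^2 + 1. Bump = 50. G_2 = 49.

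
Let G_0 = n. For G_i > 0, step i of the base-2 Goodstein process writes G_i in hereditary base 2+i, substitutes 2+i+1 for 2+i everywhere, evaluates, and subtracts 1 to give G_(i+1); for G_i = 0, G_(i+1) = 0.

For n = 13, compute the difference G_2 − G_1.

1171

base 2: 13 = 2^(2 + 1) + 2^2 + 1; at 3: 3^(3 + 1) + 3^3 + 1 = 109; next = 108
base 3: 108 = 3^(3 + 1) + 3^3; at 4: 4^(4 + 1) + 4^4 = 1280; next = 1279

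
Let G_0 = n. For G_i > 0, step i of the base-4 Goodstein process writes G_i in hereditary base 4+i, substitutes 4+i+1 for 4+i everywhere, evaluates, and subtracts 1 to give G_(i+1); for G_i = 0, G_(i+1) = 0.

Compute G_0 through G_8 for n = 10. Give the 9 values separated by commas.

10, 11, 12, 13, 13, 13, 13, 13, 13

i=0: 10 = 2·4 + 2 (b=4); 4→5: 2·5 + 2 = 12; 12−1 = 11
i=1: 11 = 2·5 + 1 (b=5); 5→6: 2·6 + 1 = 13; 13−1 = 12
i=2: 12 = 2·6 (b=6); 6→7: 2·7 = 14; 14−1 = 13
i=3: 13 = 7 + 6 (b=7); 7→8: 8 + 6 = 14; 14−1 = 13
i=4: 13 = 8 + 5 (b=8); 8→9: 9 + 5 = 14; 14−1 = 13
i=5: 13 = 9 + 4 (b=9); 9→10: 10 + 4 = 14; 14−1 = 13
i=6: 13 = 10 + 3 (b=10); 10→11: 11 + 3 = 14; 14−1 = 13
i=7: 13 = 11 + 2 (b=11); 11→12: 12 + 2 = 14; 14−1 = 13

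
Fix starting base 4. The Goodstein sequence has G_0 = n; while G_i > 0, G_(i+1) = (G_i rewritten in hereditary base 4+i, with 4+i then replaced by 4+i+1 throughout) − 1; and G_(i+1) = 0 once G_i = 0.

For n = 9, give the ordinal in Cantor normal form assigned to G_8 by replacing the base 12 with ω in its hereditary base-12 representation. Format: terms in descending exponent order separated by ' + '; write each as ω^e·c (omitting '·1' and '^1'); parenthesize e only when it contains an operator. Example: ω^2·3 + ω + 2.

11

[0] 9 ≡ 2·4 + 1 (base 4). Lift 5: 11. −1: 10.
[1] 10 ≡ 2·5 (base 5). Lift 6: 12. −1: 11.
[2] 11 ≡ 6 + 5 (base 6). Lift 7: 12. −1: 11.
[3] 11 ≡ 7 + 4 (base 7). Lift 8: 12. −1: 11.
[4] 11 ≡ 8 + 3 (base 8). Lift 9: 12. −1: 11.
[5] 11 ≡ 9 + 2 (base 9). Lift 10: 12. −1: 11.
[6] 11 ≡ 10 + 1 (base 10). Lift 11: 12. −1: 11.
[7] 11 ≡ 11 (base 11). Lift 12: 12. −1: 11.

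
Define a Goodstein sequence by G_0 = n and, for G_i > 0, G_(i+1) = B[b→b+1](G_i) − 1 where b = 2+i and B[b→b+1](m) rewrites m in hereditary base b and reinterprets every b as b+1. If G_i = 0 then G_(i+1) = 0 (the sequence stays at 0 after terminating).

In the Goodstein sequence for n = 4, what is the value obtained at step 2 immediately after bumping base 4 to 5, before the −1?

61

(0) 4|_2 = 2^2 ↦ 3^3|_3 = 27 ⇒ 26
(1) 26|_3 = 2·3^2 + 2·3 + 2 ↦ 2·4^2 + 2·4 + 2|_4 = 42 ⇒ 41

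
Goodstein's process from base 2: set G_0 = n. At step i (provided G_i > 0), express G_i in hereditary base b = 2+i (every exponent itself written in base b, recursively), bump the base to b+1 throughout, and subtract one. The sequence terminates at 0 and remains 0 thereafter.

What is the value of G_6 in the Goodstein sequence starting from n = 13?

base 2: 13 = 2^(2 + 1) + 2^2 + 1; at 3: 3^(3 + 1) + 3^3 + 1 = 109; next = 108
base 3: 108 = 3^(3 + 1) + 3^3; at 4: 4^(4 + 1) + 4^4 = 1280; next = 1279
base 4: 1279 = 4^(4 + 1) + 3·4^3 + 3·4^2 + 3·4 + 3; at 5: 5^(5 + 1) + 3·5^3 + 3·5^2 + 3·5 + 3 = 16093; next = 16092
base 5: 16092 = 5^(5 + 1) + 3·5^3 + 3·5^2 + 3·5 + 2; at 6: 6^(6 + 1) + 3·6^3 + 3·6^2 + 3·6 + 2 = 280712; next = 280711
base 6: 280711 = 6^(6 + 1) + 3·6^3 + 3·6^2 + 3·6 + 1; at 7: 7^(7 + 1) + 3·7^3 + 3·7^2 + 3·7 + 1 = 5765999; next = 5765998
base 7: 5765998 = 7^(7 + 1) + 3·7^3 + 3·7^2 + 3·7; at 8: 8^(8 + 1) + 3·8^3 + 3·8^2 + 3·8 = 134219480; next = 134219479
base 8: 134219479 = 8^(8 + 1) + 3·8^3 + 3·8^2 + 2·8 + 7; at 9: 9^(9 + 1) + 3·9^3 + 3·9^2 + 2·9 + 7 = 3486786856; next = 3486786855

134219479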